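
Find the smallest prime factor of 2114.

2114 is even: 2 divides it.

2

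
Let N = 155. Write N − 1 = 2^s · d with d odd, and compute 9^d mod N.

19

155 − 1 = 154 = 2^1 · 77, so d = 77.
9^1 ≡ 9 (mod 155)
9^2 ≡ 9^2 = 81 ≡ 81 (mod 155)
9^4 ≡ 81^2 = 6561 ≡ 51 (mod 155)
9^8 ≡ 51^2 = 2601 ≡ 121 (mod 155)
9^16 ≡ 121^2 = 14641 ≡ 71 (mod 155)
9^32 ≡ 71^2 = 5041 ≡ 81 (mod 155)
9^64 ≡ 81^2 = 6561 ≡ 51 (mod 155)
77 = 64 + 8 + 4 + 1 in binary powers of 2.
So 9^77 ≡ 51 · 121 · 51 · 9 ≡ 19 (mod 155).
Squaring chain: 19; never reaches −1, so base 9 is a Miller–Rabin witness that 155 is composite.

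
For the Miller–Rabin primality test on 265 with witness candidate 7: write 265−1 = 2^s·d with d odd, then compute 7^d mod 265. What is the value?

82

265 − 1 = 264 = 2^3 · 33, so d = 33.
7^1 ≡ 7 (mod 265)
7^2 ≡ 7^2 = 49 ≡ 49 (mod 265)
7^4 ≡ 49^2 = 2401 ≡ 16 (mod 265)
7^8 ≡ 16^2 = 256 ≡ 256 (mod 265)
7^16 ≡ 256^2 = 65536 ≡ 81 (mod 265)
7^32 ≡ 81^2 = 6561 ≡ 201 (mod 265)
33 = 32 + 1 in binary powers of 2.
So 7^33 ≡ 201 · 7 ≡ 82 (mod 265).
Squaring chain: 82 → 99 → 261; never reaches −1, so base 7 is a Miller–Rabin witness that 265 is composite.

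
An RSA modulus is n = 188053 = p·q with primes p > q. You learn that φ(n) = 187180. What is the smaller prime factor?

φ(n) = (p−1)(q−1) = n − (p+q) + 1, so p + q = 188053 − 187180 + 1 = 874.
p and q are the roots of t² − 874t + 188053 = 0.
Discriminant: 874² − 4·188053 = 763876 − 752212 = 11664; √11664 = 108.
q = (874 − 108)/2 = 383, p = (874 + 108)/2 = 491.
Check: 383 · 491 = 188053.

383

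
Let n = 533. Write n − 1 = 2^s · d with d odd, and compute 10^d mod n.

533 − 1 = 532 = 2^2 · 133, so d = 133.
10^1 ≡ 10 (mod 533)
10^2 ≡ 10^2 = 100 ≡ 100 (mod 533)
10^4 ≡ 100^2 = 10000 ≡ 406 (mod 533)
10^8 ≡ 406^2 = 164836 ≡ 139 (mod 533)
10^16 ≡ 139^2 = 19321 ≡ 133 (mod 533)
10^32 ≡ 133^2 = 17689 ≡ 100 (mod 533)
10^64 ≡ 100^2 = 10000 ≡ 406 (mod 533)
10^128 ≡ 406^2 = 164836 ≡ 139 (mod 533)
133 = 128 + 4 + 1 in binary powers of 2.
So 10^133 ≡ 139 · 406 · 10 ≡ 426 (mod 533).
Squaring chain: 426 → 256; never reaches −1, so base 10 is a Miller–Rabin witness that 533 is composite.

426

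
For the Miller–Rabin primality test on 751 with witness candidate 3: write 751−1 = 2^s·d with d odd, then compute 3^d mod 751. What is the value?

750

751 − 1 = 750 = 2^1 · 375, so d = 375.
3^1 ≡ 3 (mod 751)
3^2 ≡ 3^2 = 9 ≡ 9 (mod 751)
3^4 ≡ 9^2 = 81 ≡ 81 (mod 751)
3^8 ≡ 81^2 = 6561 ≡ 553 (mod 751)
3^16 ≡ 553^2 = 305809 ≡ 152 (mod 751)
3^32 ≡ 152^2 = 23104 ≡ 574 (mod 751)
3^64 ≡ 574^2 = 329476 ≡ 538 (mod 751)
3^128 ≡ 538^2 = 289444 ≡ 309 (mod 751)
3^256 ≡ 309^2 = 95481 ≡ 104 (mod 751)
375 = 256 + 64 + 32 + 16 + 4 + 2 + 1 in binary powers of 2.
So 3^375 ≡ 104 · 538 · 574 · 152 · 81 · 9 · 3 ≡ 750 (mod 751).
Since 3^d ≡ 750 (mod 751), base 3 does not prove 751 composite.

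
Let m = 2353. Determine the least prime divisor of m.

13

2353 is odd.
Digit sum 13, not divisible by 3.
Ends in 3: not divisible by 5.
7: 2353 = 7·336 + 1
11: 2353 = 11·213 + 10
13: 2353 = 13·181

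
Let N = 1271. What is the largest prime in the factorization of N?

41

1271 = 31 · 41
41 is prime.
So 1271 = 31 · 41; the largest prime factor is 41.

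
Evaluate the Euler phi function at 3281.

Factor: 3281 = 17 · 193.
φ(3281) = (17−1) · (193−1) = 16 · 192 = 3072.

3072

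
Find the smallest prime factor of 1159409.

1159409 is odd.
Digit sum 29, not divisible by 3.
Ends in 9: not divisible by 5.
7: 1159409 = 7·165629 + 6
11: 1159409 = 11·105400 + 9
13: 1159409 = 13·89185 + 4
17: 1159409 = 17·68200 + 9
19: 1159409 = 19·61021 + 10
23: 1159409 = 23·50409 + 2
29: 1159409 = 29·39979 + 18
31: 1159409 = 31·37400 + 9
37: 1159409 = 37·31335 + 14
41: 1159409 = 41·28278 + 11
43: 1159409 = 43·26963

43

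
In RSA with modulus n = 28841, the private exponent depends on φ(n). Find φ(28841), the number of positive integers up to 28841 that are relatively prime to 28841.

28500

Factor: 28841 = 151 · 191.
φ(28841) = (151−1) · (191−1) = 150 · 190 = 28500.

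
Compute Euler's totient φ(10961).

Factor: 10961 = 97 · 113.
φ(10961) = (97−1) · (113−1) = 96 · 112 = 10752.

10752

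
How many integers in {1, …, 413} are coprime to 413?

348

Factor: 413 = 7 · 59.
φ(413) = (7−1) · (59−1) = 6 · 58 = 348.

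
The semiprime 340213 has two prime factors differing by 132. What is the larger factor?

653

Since p = q + 132, we have 340213 = q(q + 132), so q² + 132q − 340213 = 0.
Discriminant: 132² + 4·340213 = 17424 + 1360852 = 1378276; √1378276 = 1174.
q = (−132 + 1174)/2 = 521, and p = q + 132 = 653.
Check: 521 · 653 = 340213.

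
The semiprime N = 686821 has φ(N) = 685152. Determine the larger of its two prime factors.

φ(n) = (p−1)(q−1) = n − (p+q) + 1, so p + q = 686821 − 685152 + 1 = 1670.
p and q are the roots of t² − 1670t + 686821 = 0.
Discriminant: 1670² − 4·686821 = 2788900 − 2747284 = 41616; √41616 = 204.
q = (1670 − 204)/2 = 733, p = (1670 + 204)/2 = 937.
Check: 733 · 937 = 686821.

937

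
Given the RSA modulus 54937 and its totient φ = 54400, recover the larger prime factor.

φ(n) = (p−1)(q−1) = n − (p+q) + 1, so p + q = 54937 − 54400 + 1 = 538.
p and q are the roots of t² − 538t + 54937 = 0.
Discriminant: 538² − 4·54937 = 289444 − 219748 = 69696; √69696 = 264.
q = (538 − 264)/2 = 137, p = (538 + 264)/2 = 401.
Check: 137 · 401 = 54937.

401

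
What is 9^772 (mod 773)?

1

9^1 ≡ 9 (mod 773)
9^2 ≡ 9^2 = 81 ≡ 81 (mod 773)
9^4 ≡ 81^2 = 6561 ≡ 377 (mod 773)
9^8 ≡ 377^2 = 142129 ≡ 670 (mod 773)
9^16 ≡ 670^2 = 448900 ≡ 560 (mod 773)
9^32 ≡ 560^2 = 313600 ≡ 535 (mod 773)
9^64 ≡ 535^2 = 286225 ≡ 215 (mod 773)
9^128 ≡ 215^2 = 46225 ≡ 618 (mod 773)
9^256 ≡ 618^2 = 381924 ≡ 62 (mod 773)
9^512 ≡ 62^2 = 3844 ≡ 752 (mod 773)
772 = 512 + 256 + 4 in binary powers of 2.
So 9^772 ≡ 752 · 62 · 377 ≡ 1 (mod 773).
Since the result is 1, base 9 gives no evidence that 773 is composite.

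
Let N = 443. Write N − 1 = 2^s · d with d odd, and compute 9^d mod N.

443 − 1 = 442 = 2^1 · 221, so d = 221.
9^1 ≡ 9 (mod 443)
9^2 ≡ 9^2 = 81 ≡ 81 (mod 443)
9^4 ≡ 81^2 = 6561 ≡ 359 (mod 443)
9^8 ≡ 359^2 = 128881 ≡ 411 (mod 443)
9^16 ≡ 411^2 = 168921 ≡ 138 (mod 443)
9^32 ≡ 138^2 = 19044 ≡ 438 (mod 443)
9^64 ≡ 438^2 = 191844 ≡ 25 (mod 443)
9^128 ≡ 25^2 = 625 ≡ 182 (mod 443)
221 = 128 + 64 + 16 + 8 + 4 + 1 in binary powers of 2.
So 9^221 ≡ 182 · 25 · 138 · 411 · 359 · 9 ≡ 1 (mod 443).
Since 9^d ≡ 1 (mod 443), base 9 does not prove 443 composite.

1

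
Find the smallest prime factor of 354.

2

354 is even: 2 divides it.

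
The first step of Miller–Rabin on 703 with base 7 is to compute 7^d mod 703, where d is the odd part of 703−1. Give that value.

703 − 1 = 702 = 2^1 · 351, so d = 351.
7^1 ≡ 7 (mod 703)
7^2 ≡ 7^2 = 49 ≡ 49 (mod 703)
7^4 ≡ 49^2 = 2401 ≡ 292 (mod 703)
7^8 ≡ 292^2 = 85264 ≡ 201 (mod 703)
7^16 ≡ 201^2 = 40401 ≡ 330 (mod 703)
7^32 ≡ 330^2 = 108900 ≡ 638 (mod 703)
7^64 ≡ 638^2 = 407044 ≡ 7 (mod 703)
7^128 ≡ 7^2 = 49 ≡ 49 (mod 703)
7^256 ≡ 49^2 = 2401 ≡ 292 (mod 703)
351 = 256 + 64 + 16 + 8 + 4 + 2 + 1 in binary powers of 2.
So 7^351 ≡ 292 · 7 · 330 · 201 · 292 · 49 · 7 ≡ 1 (mod 703).
Since 7^d ≡ 1 (mod 703), base 7 does not prove 703 composite.

1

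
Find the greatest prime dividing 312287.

312287 = 59 · 5293
5293 = 67 · 79
79 is prime.
So 312287 = 59 · 67 · 79; the largest prime factor is 79.

79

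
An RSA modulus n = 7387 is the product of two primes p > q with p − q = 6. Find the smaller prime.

Since p = q + 6, we have 7387 = q(q + 6), so q² + 6q − 7387 = 0.
Discriminant: 6² + 4·7387 = 36 + 29548 = 29584; √29584 = 172.
q = (−6 + 172)/2 = 83, and p = q + 6 = 89.
Check: 83 · 89 = 7387.

83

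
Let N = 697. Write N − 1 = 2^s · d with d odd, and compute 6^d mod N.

439

697 − 1 = 696 = 2^3 · 87, so d = 87.
6^1 ≡ 6 (mod 697)
6^2 ≡ 6^2 = 36 ≡ 36 (mod 697)
6^4 ≡ 36^2 = 1296 ≡ 599 (mod 697)
6^8 ≡ 599^2 = 358801 ≡ 543 (mod 697)
6^16 ≡ 543^2 = 294849 ≡ 18 (mod 697)
6^32 ≡ 18^2 = 324 ≡ 324 (mod 697)
6^64 ≡ 324^2 = 104976 ≡ 426 (mod 697)
87 = 64 + 16 + 4 + 2 + 1 in binary powers of 2.
So 6^87 ≡ 426 · 18 · 599 · 36 · 6 ≡ 439 (mod 697).
Squaring chain: 439 → 349 → 523; never reaches −1, so base 6 is a Miller–Rabin witness that 697 is composite.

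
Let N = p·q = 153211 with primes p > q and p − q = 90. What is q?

349

Since p = q + 90, we have 153211 = q(q + 90), so q² + 90q − 153211 = 0.
Discriminant: 90² + 4·153211 = 8100 + 612844 = 620944; √620944 = 788.
q = (−90 + 788)/2 = 349, and p = q + 90 = 439.
Check: 349 · 439 = 153211.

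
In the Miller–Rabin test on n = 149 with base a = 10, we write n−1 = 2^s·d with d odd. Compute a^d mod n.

105

149 − 1 = 148 = 2^2 · 37, so d = 37.
10^1 ≡ 10 (mod 149)
10^2 ≡ 10^2 = 100 ≡ 100 (mod 149)
10^4 ≡ 100^2 = 10000 ≡ 17 (mod 149)
10^8 ≡ 17^2 = 289 ≡ 140 (mod 149)
10^16 ≡ 140^2 = 19600 ≡ 81 (mod 149)
10^32 ≡ 81^2 = 6561 ≡ 5 (mod 149)
37 = 32 + 4 + 1 in binary powers of 2.
So 10^37 ≡ 5 · 17 · 10 ≡ 105 (mod 149).
Squaring chain: 105 → 148; reaches −1, so base 10 does not prove 149 composite.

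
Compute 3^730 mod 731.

195

3^1 ≡ 3 (mod 731)
3^2 ≡ 3^2 = 9 ≡ 9 (mod 731)
3^4 ≡ 9^2 = 81 ≡ 81 (mod 731)
3^8 ≡ 81^2 = 6561 ≡ 713 (mod 731)
3^16 ≡ 713^2 = 508369 ≡ 324 (mod 731)
3^32 ≡ 324^2 = 104976 ≡ 443 (mod 731)
3^64 ≡ 443^2 = 196249 ≡ 341 (mod 731)
3^128 ≡ 341^2 = 116281 ≡ 52 (mod 731)
3^256 ≡ 52^2 = 2704 ≡ 511 (mod 731)
3^512 ≡ 511^2 = 261121 ≡ 154 (mod 731)
730 = 512 + 128 + 64 + 16 + 8 + 2 in binary powers of 2.
So 3^730 ≡ 154 · 52 · 341 · 324 · 713 · 9 ≡ 195 (mod 731).
Since 195 ≠ 1, base 3 is a Fermat witness: 731 is composite.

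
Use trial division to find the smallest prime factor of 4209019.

41

4209019 is odd.
Digit sum 25, not divisible by 3.
Ends in 9: not divisible by 5.
7: 4209019 = 7·601288 + 3
11: 4209019 = 11·382638 + 1
13: 4209019 = 13·323770 + 9
17: 4209019 = 17·247589 + 6
19: 4209019 = 19·221527 + 6
23: 4209019 = 23·183000 + 19
29: 4209019 = 29·145138 + 17
31: 4209019 = 31·135774 + 25
37: 4209019 = 37·113757 + 10
41: 4209019 = 41·102659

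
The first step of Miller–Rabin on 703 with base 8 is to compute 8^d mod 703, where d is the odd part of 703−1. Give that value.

703 − 1 = 702 = 2^1 · 351, so d = 351.
8^1 ≡ 8 (mod 703)
8^2 ≡ 8^2 = 64 ≡ 64 (mod 703)
8^4 ≡ 64^2 = 4096 ≡ 581 (mod 703)
8^8 ≡ 581^2 = 337561 ≡ 121 (mod 703)
8^16 ≡ 121^2 = 14641 ≡ 581 (mod 703)
8^32 ≡ 581^2 = 337561 ≡ 121 (mod 703)
8^64 ≡ 121^2 = 14641 ≡ 581 (mod 703)
8^128 ≡ 581^2 = 337561 ≡ 121 (mod 703)
8^256 ≡ 121^2 = 14641 ≡ 581 (mod 703)
351 = 256 + 64 + 16 + 8 + 4 + 2 + 1 in binary powers of 2.
So 8^351 ≡ 581 · 581 · 581 · 121 · 581 · 64 · 8 ≡ 512 (mod 703).
Squaring chain: 512; never reaches −1, so base 8 is a Miller–Rabin witness that 703 is composite.

512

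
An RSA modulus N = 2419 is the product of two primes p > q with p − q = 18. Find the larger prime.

Since p = q + 18, we have 2419 = q(q + 18), so q² + 18q − 2419 = 0.
Discriminant: 18² + 4·2419 = 324 + 9676 = 10000; √10000 = 100.
q = (−18 + 100)/2 = 41, and p = q + 18 = 59.
Check: 41 · 59 = 2419.

59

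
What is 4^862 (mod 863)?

1

4^1 ≡ 4 (mod 863)
4^2 ≡ 4^2 = 16 ≡ 16 (mod 863)
4^4 ≡ 16^2 = 256 ≡ 256 (mod 863)
4^8 ≡ 256^2 = 65536 ≡ 811 (mod 863)
4^16 ≡ 811^2 = 657721 ≡ 115 (mod 863)
4^32 ≡ 115^2 = 13225 ≡ 280 (mod 863)
4^64 ≡ 280^2 = 78400 ≡ 730 (mod 863)
4^128 ≡ 730^2 = 532900 ≡ 429 (mod 863)
4^256 ≡ 429^2 = 184041 ≡ 222 (mod 863)
4^512 ≡ 222^2 = 49284 ≡ 93 (mod 863)
862 = 512 + 256 + 64 + 16 + 8 + 4 + 2 in binary powers of 2.
So 4^862 ≡ 93 · 222 · 730 · 115 · 811 · 256 · 16 ≡ 1 (mod 863).
Since the result is 1, base 4 gives no evidence that 863 is composite.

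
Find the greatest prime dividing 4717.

89

4717 = 53 · 89
89 is prime.
So 4717 = 53 · 89; the largest prime factor is 89.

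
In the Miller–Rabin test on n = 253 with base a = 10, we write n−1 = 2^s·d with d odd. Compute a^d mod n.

21

253 − 1 = 252 = 2^2 · 63, so d = 63.
10^1 ≡ 10 (mod 253)
10^2 ≡ 10^2 = 100 ≡ 100 (mod 253)
10^4 ≡ 100^2 = 10000 ≡ 133 (mod 253)
10^8 ≡ 133^2 = 17689 ≡ 232 (mod 253)
10^16 ≡ 232^2 = 53824 ≡ 188 (mod 253)
10^32 ≡ 188^2 = 35344 ≡ 177 (mod 253)
63 = 32 + 16 + 8 + 4 + 2 + 1 in binary powers of 2.
So 10^63 ≡ 177 · 188 · 232 · 133 · 100 · 10 ≡ 21 (mod 253).
Squaring chain: 21 → 188; never reaches −1, so base 10 is a Miller–Rabin witness that 253 is composite.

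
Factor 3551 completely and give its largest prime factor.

3551 = 53 · 67
67 is prime.
So 3551 = 53 · 67; the largest prime factor is 67.

67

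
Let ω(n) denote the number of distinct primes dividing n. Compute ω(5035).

3

5035 = 5 · 1007
1007 = 19 · 53
5035 = 5 · 19 · 53, which has 3 distinct prime factors.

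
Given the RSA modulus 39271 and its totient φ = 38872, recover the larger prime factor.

φ(n) = (p−1)(q−1) = n − (p+q) + 1, so p + q = 39271 − 38872 + 1 = 400.
p and q are the roots of t² − 400t + 39271 = 0.
Discriminant: 400² − 4·39271 = 160000 − 157084 = 2916; √2916 = 54.
q = (400 − 54)/2 = 173, p = (400 + 54)/2 = 227.
Check: 173 · 227 = 39271.

227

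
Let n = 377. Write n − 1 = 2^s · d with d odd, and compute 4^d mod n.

270

377 − 1 = 376 = 2^3 · 47, so d = 47.
4^1 ≡ 4 (mod 377)
4^2 ≡ 4^2 = 16 ≡ 16 (mod 377)
4^4 ≡ 16^2 = 256 ≡ 256 (mod 377)
4^8 ≡ 256^2 = 65536 ≡ 315 (mod 377)
4^16 ≡ 315^2 = 99225 ≡ 74 (mod 377)
4^32 ≡ 74^2 = 5476 ≡ 198 (mod 377)
47 = 32 + 8 + 4 + 2 + 1 in binary powers of 2.
So 4^47 ≡ 198 · 315 · 256 · 16 · 4 ≡ 270 (mod 377).
Squaring chain: 270 → 139 → 94; never reaches −1, so base 4 is a Miller–Rabin witness that 377 is composite.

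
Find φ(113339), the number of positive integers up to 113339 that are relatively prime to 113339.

103936

Factor: 113339 = 17 · 59 · 113.
φ(113339) = (17−1) · (59−1) · (113−1) = 16 · 58 · 112 = 103936.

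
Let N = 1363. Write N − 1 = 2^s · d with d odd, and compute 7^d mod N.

1363 − 1 = 1362 = 2^1 · 681, so d = 681.
7^1 ≡ 7 (mod 1363)
7^2 ≡ 7^2 = 49 ≡ 49 (mod 1363)
7^4 ≡ 49^2 = 2401 ≡ 1038 (mod 1363)
7^8 ≡ 1038^2 = 1077444 ≡ 674 (mod 1363)
7^16 ≡ 674^2 = 454276 ≡ 397 (mod 1363)
7^32 ≡ 397^2 = 157609 ≡ 864 (mod 1363)
7^64 ≡ 864^2 = 746496 ≡ 935 (mod 1363)
7^128 ≡ 935^2 = 874225 ≡ 542 (mod 1363)
7^256 ≡ 542^2 = 293764 ≡ 719 (mod 1363)
7^512 ≡ 719^2 = 516961 ≡ 384 (mod 1363)
681 = 512 + 128 + 32 + 8 + 1 in binary powers of 2.
So 7^681 ≡ 384 · 542 · 864 · 674 · 7 ≡ 1209 (mod 1363).
Squaring chain: 1209; never reaches −1, so base 7 is a Miller–Rabin witness that 1363 is composite.

1209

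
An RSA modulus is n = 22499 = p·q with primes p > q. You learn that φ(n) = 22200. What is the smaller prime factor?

φ(n) = (p−1)(q−1) = n − (p+q) + 1, so p + q = 22499 − 22200 + 1 = 300.
p and q are the roots of t² − 300t + 22499 = 0.
Discriminant: 300² − 4·22499 = 90000 − 89996 = 4; √4 = 2.
q = (300 − 2)/2 = 149, p = (300 + 2)/2 = 151.
Check: 149 · 151 = 22499.

149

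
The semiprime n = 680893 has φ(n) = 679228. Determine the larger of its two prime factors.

φ(n) = (p−1)(q−1) = n − (p+q) + 1, so p + q = 680893 − 679228 + 1 = 1666.
p and q are the roots of t² − 1666t + 680893 = 0.
Discriminant: 1666² − 4·680893 = 2775556 − 2723572 = 51984; √51984 = 228.
q = (1666 − 228)/2 = 719, p = (1666 + 228)/2 = 947.
Check: 719 · 947 = 680893.

947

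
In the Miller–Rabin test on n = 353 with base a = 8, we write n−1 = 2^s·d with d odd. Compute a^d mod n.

116

353 − 1 = 352 = 2^5 · 11, so d = 11.
8^1 ≡ 8 (mod 353)
8^2 ≡ 8^2 = 64 ≡ 64 (mod 353)
8^4 ≡ 64^2 = 4096 ≡ 213 (mod 353)
8^8 ≡ 213^2 = 45369 ≡ 185 (mod 353)
11 = 8 + 2 + 1 in binary powers of 2.
So 8^11 ≡ 185 · 64 · 8 ≡ 116 (mod 353).
Squaring chain: 116 → 42 → 352 → 1 → 1; reaches −1, so base 8 does not prove 353 composite.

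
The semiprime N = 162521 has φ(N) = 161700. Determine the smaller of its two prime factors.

331

φ(n) = (p−1)(q−1) = n − (p+q) + 1, so p + q = 162521 − 161700 + 1 = 822.
p and q are the roots of t² − 822t + 162521 = 0.
Discriminant: 822² − 4·162521 = 675684 − 650084 = 25600; √25600 = 160.
q = (822 − 160)/2 = 331, p = (822 + 160)/2 = 491.
Check: 331 · 491 = 162521.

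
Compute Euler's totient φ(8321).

8112

Factor: 8321 = 53 · 157.
φ(8321) = (53−1) · (157−1) = 52 · 156 = 8112.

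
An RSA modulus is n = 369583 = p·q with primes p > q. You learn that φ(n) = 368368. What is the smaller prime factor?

599

φ(n) = (p−1)(q−1) = n − (p+q) + 1, so p + q = 369583 − 368368 + 1 = 1216.
p and q are the roots of t² − 1216t + 369583 = 0.
Discriminant: 1216² − 4·369583 = 1478656 − 1478332 = 324; √324 = 18.
q = (1216 − 18)/2 = 599, p = (1216 + 18)/2 = 617.
Check: 599 · 617 = 369583.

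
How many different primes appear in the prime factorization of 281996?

5

281996 = 2^2 · 70499
70499 = 11 · 6409
6409 = 13 · 493
493 = 17 · 29
281996 = 2^2 · 11 · 13 · 17 · 29, which has 5 distinct prime factors.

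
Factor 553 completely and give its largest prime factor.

553 = 7 · 79
79 is prime.
So 553 = 7 · 79; the largest prime factor is 79.

79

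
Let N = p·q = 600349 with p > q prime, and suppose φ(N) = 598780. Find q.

659

φ(n) = (p−1)(q−1) = n − (p+q) + 1, so p + q = 600349 − 598780 + 1 = 1570.
p and q are the roots of t² − 1570t + 600349 = 0.
Discriminant: 1570² − 4·600349 = 2464900 − 2401396 = 63504; √63504 = 252.
q = (1570 − 252)/2 = 659, p = (1570 + 252)/2 = 911.
Check: 659 · 911 = 600349.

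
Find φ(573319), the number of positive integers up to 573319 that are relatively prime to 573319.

548856

Factor: 573319 = 43 · 67 · 199.
φ(573319) = (43−1) · (67−1) · (199−1) = 42 · 66 · 198 = 548856.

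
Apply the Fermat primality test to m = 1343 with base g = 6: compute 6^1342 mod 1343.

9

6^1 ≡ 6 (mod 1343)
6^2 ≡ 6^2 = 36 ≡ 36 (mod 1343)
6^4 ≡ 36^2 = 1296 ≡ 1296 (mod 1343)
6^8 ≡ 1296^2 = 1679616 ≡ 866 (mod 1343)
6^16 ≡ 866^2 = 749956 ≡ 562 (mod 1343)
6^32 ≡ 562^2 = 315844 ≡ 239 (mod 1343)
6^64 ≡ 239^2 = 57121 ≡ 715 (mod 1343)
6^128 ≡ 715^2 = 511225 ≡ 885 (mod 1343)
6^256 ≡ 885^2 = 783225 ≡ 256 (mod 1343)
6^512 ≡ 256^2 = 65536 ≡ 1072 (mod 1343)
6^1024 ≡ 1072^2 = 1149184 ≡ 919 (mod 1343)
1342 = 1024 + 256 + 32 + 16 + 8 + 4 + 2 in binary powers of 2.
So 6^1342 ≡ 919 · 256 · 239 · 562 · 866 · 1296 · 36 ≡ 9 (mod 1343).
Since 9 ≠ 1, base 6 is a Fermat witness: 1343 is composite.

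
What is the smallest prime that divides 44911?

97

44911 is odd.
Digit sum 19, not divisible by 3.
Ends in 1: not divisible by 5.
7: 44911 = 7·6415 + 6
11: 44911 = 11·4082 + 9
13: 44911 = 13·3454 + 9
17: 44911 = 17·2641 + 14
19: 44911 = 19·2363 + 14
23: 44911 = 23·1952 + 15
29: 44911 = 29·1548 + 19
31: 44911 = 31·1448 + 23
37: 44911 = 37·1213 + 30
41: 44911 = 41·1095 + 16
43: 44911 = 43·1044 + 19
47: 44911 = 47·955 + 26
53: 44911 = 53·847 + 20
59: 44911 = 59·761 + 12
61: 44911 = 61·736 + 15
67: 44911 = 67·670 + 21
71: 44911 = 71·632 + 39
73: 44911 = 73·615 + 16
79: 44911 = 79·568 + 39
83: 44911 = 83·541 + 8
89: 44911 = 89·504 + 55
97: 44911 = 97·463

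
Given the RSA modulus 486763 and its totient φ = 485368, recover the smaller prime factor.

φ(n) = (p−1)(q−1) = n − (p+q) + 1, so p + q = 486763 − 485368 + 1 = 1396.
p and q are the roots of t² − 1396t + 486763 = 0.
Discriminant: 1396² − 4·486763 = 1948816 − 1947052 = 1764; √1764 = 42.
q = (1396 − 42)/2 = 677, p = (1396 + 42)/2 = 719.
Check: 677 · 719 = 486763.

677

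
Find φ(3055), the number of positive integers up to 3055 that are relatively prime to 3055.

2208

Factor: 3055 = 5 · 13 · 47.
φ(3055) = (5−1) · (13−1) · (47−1) = 4 · 12 · 46 = 2208.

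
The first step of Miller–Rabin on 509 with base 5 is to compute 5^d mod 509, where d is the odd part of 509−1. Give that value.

509 − 1 = 508 = 2^2 · 127, so d = 127.
5^1 ≡ 5 (mod 509)
5^2 ≡ 5^2 = 25 ≡ 25 (mod 509)
5^4 ≡ 25^2 = 625 ≡ 116 (mod 509)
5^8 ≡ 116^2 = 13456 ≡ 222 (mod 509)
5^16 ≡ 222^2 = 49284 ≡ 420 (mod 509)
5^32 ≡ 420^2 = 176400 ≡ 286 (mod 509)
5^64 ≡ 286^2 = 81796 ≡ 356 (mod 509)
127 = 64 + 32 + 16 + 8 + 4 + 2 + 1 in binary powers of 2.
So 5^127 ≡ 356 · 286 · 420 · 222 · 116 · 25 · 5 ≡ 508 (mod 509).
Since 5^d ≡ 508 (mod 509), base 5 does not prove 509 composite.

508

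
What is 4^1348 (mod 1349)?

215

4^1 ≡ 4 (mod 1349)
4^2 ≡ 4^2 = 16 ≡ 16 (mod 1349)
4^4 ≡ 16^2 = 256 ≡ 256 (mod 1349)
4^8 ≡ 256^2 = 65536 ≡ 784 (mod 1349)
4^16 ≡ 784^2 = 614656 ≡ 861 (mod 1349)
4^32 ≡ 861^2 = 741321 ≡ 720 (mod 1349)
4^64 ≡ 720^2 = 518400 ≡ 384 (mod 1349)
4^128 ≡ 384^2 = 147456 ≡ 415 (mod 1349)
4^256 ≡ 415^2 = 172225 ≡ 902 (mod 1349)
4^512 ≡ 902^2 = 813604 ≡ 157 (mod 1349)
4^1024 ≡ 157^2 = 24649 ≡ 367 (mod 1349)
1348 = 1024 + 256 + 64 + 4 in binary powers of 2.
So 4^1348 ≡ 367 · 902 · 384 · 256 ≡ 215 (mod 1349).
Since 215 ≠ 1, base 4 is a Fermat witness: 1349 is composite.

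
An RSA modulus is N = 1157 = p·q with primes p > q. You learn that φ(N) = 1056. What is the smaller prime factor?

13

φ(n) = (p−1)(q−1) = n − (p+q) + 1, so p + q = 1157 − 1056 + 1 = 102.
p and q are the roots of t² − 102t + 1157 = 0.
Discriminant: 102² − 4·1157 = 10404 − 4628 = 5776; √5776 = 76.
q = (102 − 76)/2 = 13, p = (102 + 76)/2 = 89.
Check: 13 · 89 = 1157.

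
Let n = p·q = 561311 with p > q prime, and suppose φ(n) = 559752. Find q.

φ(n) = (p−1)(q−1) = n − (p+q) + 1, so p + q = 561311 − 559752 + 1 = 1560.
p and q are the roots of t² − 1560t + 561311 = 0.
Discriminant: 1560² − 4·561311 = 2433600 − 2245244 = 188356; √188356 = 434.
q = (1560 − 434)/2 = 563, p = (1560 + 434)/2 = 997.
Check: 563 · 997 = 561311.

563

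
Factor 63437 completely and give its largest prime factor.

79

63437 = 11 · 5767
5767 = 73 · 79
79 is prime.
So 63437 = 11 · 73 · 79; the largest prime factor is 79.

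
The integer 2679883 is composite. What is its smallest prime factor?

41

2679883 is odd.
Digit sum 43, not divisible by 3.
Ends in 3: not divisible by 5.
7: 2679883 = 7·382840 + 3
11: 2679883 = 11·243625 + 8
13: 2679883 = 13·206144 + 11
17: 2679883 = 17·157640 + 3
19: 2679883 = 19·141046 + 9
23: 2679883 = 23·116516 + 15
29: 2679883 = 29·92409 + 22
31: 2679883 = 31·86447 + 26
37: 2679883 = 37·72429 + 10
41: 2679883 = 41·65363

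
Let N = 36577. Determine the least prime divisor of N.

79

36577 is odd.
Digit sum 28, not divisible by 3.
Ends in 7: not divisible by 5.
7: 36577 = 7·5225 + 2
11: 36577 = 11·3325 + 2
13: 36577 = 13·2813 + 8
17: 36577 = 17·2151 + 10
19: 36577 = 19·1925 + 2
23: 36577 = 23·1590 + 7
29: 36577 = 29·1261 + 8
31: 36577 = 31·1179 + 28
37: 36577 = 37·988 + 21
41: 36577 = 41·892 + 5
43: 36577 = 43·850 + 27
47: 36577 = 47·778 + 11
53: 36577 = 53·690 + 7
59: 36577 = 59·619 + 56
61: 36577 = 61·599 + 38
67: 36577 = 67·545 + 62
71: 36577 = 71·515 + 12
73: 36577 = 73·501 + 4
79: 36577 = 79·463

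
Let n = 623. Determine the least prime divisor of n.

623 is odd.
Digit sum 11, not divisible by 3.
Ends in 3: not divisible by 5.
7: 623 = 7·89

7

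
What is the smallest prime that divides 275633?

19

275633 is odd.
Digit sum 26, not divisible by 3.
Ends in 3: not divisible by 5.
7: 275633 = 7·39376 + 1
11: 275633 = 11·25057 + 6
13: 275633 = 13·21202 + 7
17: 275633 = 17·16213 + 12
19: 275633 = 19·14507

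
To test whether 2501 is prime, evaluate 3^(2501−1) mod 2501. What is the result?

3^1 ≡ 3 (mod 2501)
3^2 ≡ 3^2 = 9 ≡ 9 (mod 2501)
3^4 ≡ 9^2 = 81 ≡ 81 (mod 2501)
3^8 ≡ 81^2 = 6561 ≡ 1559 (mod 2501)
3^16 ≡ 1559^2 = 2430481 ≡ 2010 (mod 2501)
3^32 ≡ 2010^2 = 4040100 ≡ 985 (mod 2501)
3^64 ≡ 985^2 = 970225 ≡ 2338 (mod 2501)
3^128 ≡ 2338^2 = 5466244 ≡ 1559 (mod 2501)
3^256 ≡ 1559^2 = 2430481 ≡ 2010 (mod 2501)
3^512 ≡ 2010^2 = 4040100 ≡ 985 (mod 2501)
3^1024 ≡ 985^2 = 970225 ≡ 2338 (mod 2501)
3^2048 ≡ 2338^2 = 5466244 ≡ 1559 (mod 2501)
2500 = 2048 + 256 + 128 + 64 + 4 in binary powers of 2.
So 3^2500 ≡ 1559 · 2010 · 1559 · 2338 · 81 ≡ 245 (mod 2501).
Since 245 ≠ 1, base 3 is a Fermat witness: 2501 is composite.

245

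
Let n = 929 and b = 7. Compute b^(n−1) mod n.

7^1 ≡ 7 (mod 929)
7^2 ≡ 7^2 = 49 ≡ 49 (mod 929)
7^4 ≡ 49^2 = 2401 ≡ 543 (mod 929)
7^8 ≡ 543^2 = 294849 ≡ 356 (mod 929)
7^16 ≡ 356^2 = 126736 ≡ 392 (mod 929)
7^32 ≡ 392^2 = 153664 ≡ 379 (mod 929)
7^64 ≡ 379^2 = 143641 ≡ 575 (mod 929)
7^128 ≡ 575^2 = 330625 ≡ 830 (mod 929)
7^256 ≡ 830^2 = 688900 ≡ 511 (mod 929)
7^512 ≡ 511^2 = 261121 ≡ 72 (mod 929)
928 = 512 + 256 + 128 + 32 in binary powers of 2.
So 7^928 ≡ 72 · 511 · 830 · 379 ≡ 1 (mod 929).
Since the result is 1, base 7 gives no evidence that 929 is composite.

1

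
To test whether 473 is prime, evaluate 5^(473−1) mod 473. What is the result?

454

5^1 ≡ 5 (mod 473)
5^2 ≡ 5^2 = 25 ≡ 25 (mod 473)
5^4 ≡ 25^2 = 625 ≡ 152 (mod 473)
5^8 ≡ 152^2 = 23104 ≡ 400 (mod 473)
5^16 ≡ 400^2 = 160000 ≡ 126 (mod 473)
5^32 ≡ 126^2 = 15876 ≡ 267 (mod 473)
5^64 ≡ 267^2 = 71289 ≡ 339 (mod 473)
5^128 ≡ 339^2 = 114921 ≡ 455 (mod 473)
5^256 ≡ 455^2 = 207025 ≡ 324 (mod 473)
472 = 256 + 128 + 64 + 16 + 8 in binary powers of 2.
So 5^472 ≡ 324 · 455 · 339 · 126 · 400 ≡ 454 (mod 473).
Since 454 ≠ 1, base 5 is a Fermat witness: 473 is composite.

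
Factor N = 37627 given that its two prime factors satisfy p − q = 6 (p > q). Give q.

Since p = q + 6, we have 37627 = q(q + 6), so q² + 6q − 37627 = 0.
Discriminant: 6² + 4·37627 = 36 + 150508 = 150544; √150544 = 388.
q = (−6 + 388)/2 = 191, and p = q + 6 = 197.
Check: 191 · 197 = 37627.

191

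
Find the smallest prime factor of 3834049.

3834049 is odd.
Digit sum 31, not divisible by 3.
Ends in 9: not divisible by 5.
7: 3834049 = 7·547721 + 2
11: 3834049 = 11·348549 + 10
13: 3834049 = 13·294926 + 11
17: 3834049 = 17·225532 + 5
19: 3834049 = 19·201792 + 1
23: 3834049 = 23·166697 + 18
29: 3834049 = 29·132208 + 17
31: 3834049 = 31·123679

31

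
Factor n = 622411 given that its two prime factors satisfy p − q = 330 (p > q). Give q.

641

Since p = q + 330, we have 622411 = q(q + 330), so q² + 330q − 622411 = 0.
Discriminant: 330² + 4·622411 = 108900 + 2489644 = 2598544; √2598544 = 1612.
q = (−330 + 1612)/2 = 641, and p = q + 330 = 971.
Check: 641 · 971 = 622411.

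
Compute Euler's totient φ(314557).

Factor: 314557 = 31 · 73 · 139.
φ(314557) = (31−1) · (73−1) · (139−1) = 30 · 72 · 138 = 298080.

298080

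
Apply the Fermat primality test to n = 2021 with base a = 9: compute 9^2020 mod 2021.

9^1 ≡ 9 (mod 2021)
9^2 ≡ 9^2 = 81 ≡ 81 (mod 2021)
9^4 ≡ 81^2 = 6561 ≡ 498 (mod 2021)
9^8 ≡ 498^2 = 248004 ≡ 1442 (mod 2021)
9^16 ≡ 1442^2 = 2079364 ≡ 1776 (mod 2021)
9^32 ≡ 1776^2 = 3154176 ≡ 1416 (mod 2021)
9^64 ≡ 1416^2 = 2005056 ≡ 224 (mod 2021)
9^128 ≡ 224^2 = 50176 ≡ 1672 (mod 2021)
9^256 ≡ 1672^2 = 2795584 ≡ 541 (mod 2021)
9^512 ≡ 541^2 = 292681 ≡ 1657 (mod 2021)
9^1024 ≡ 1657^2 = 2745649 ≡ 1131 (mod 2021)
2020 = 1024 + 512 + 256 + 128 + 64 + 32 + 4 in binary powers of 2.
So 9^2020 ≡ 1131 · 1657 · 541 · 1672 · 224 · 1416 · 498 ≡ 1358 (mod 2021).
Since 1358 ≠ 1, base 9 is a Fermat witness: 2021 is composite.

1358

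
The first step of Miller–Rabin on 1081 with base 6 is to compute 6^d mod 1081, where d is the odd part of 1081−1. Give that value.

653

1081 − 1 = 1080 = 2^3 · 135, so d = 135.
6^1 ≡ 6 (mod 1081)
6^2 ≡ 6^2 = 36 ≡ 36 (mod 1081)
6^4 ≡ 36^2 = 1296 ≡ 215 (mod 1081)
6^8 ≡ 215^2 = 46225 ≡ 823 (mod 1081)
6^16 ≡ 823^2 = 677329 ≡ 623 (mod 1081)
6^32 ≡ 623^2 = 388129 ≡ 50 (mod 1081)
6^64 ≡ 50^2 = 2500 ≡ 338 (mod 1081)
6^128 ≡ 338^2 = 114244 ≡ 739 (mod 1081)
135 = 128 + 4 + 2 + 1 in binary powers of 2.
So 6^135 ≡ 739 · 215 · 36 · 6 ≡ 653 (mod 1081).
Squaring chain: 653 → 495 → 719; never reaches −1, so base 6 is a Miller–Rabin witness that 1081 is composite.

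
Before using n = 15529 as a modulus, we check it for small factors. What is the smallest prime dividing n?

53

15529 is odd.
Digit sum 22, not divisible by 3.
Ends in 9: not divisible by 5.
7: 15529 = 7·2218 + 3
11: 15529 = 11·1411 + 8
13: 15529 = 13·1194 + 7
17: 15529 = 17·913 + 8
19: 15529 = 19·817 + 6
23: 15529 = 23·675 + 4
29: 15529 = 29·535 + 14
31: 15529 = 31·500 + 29
37: 15529 = 37·419 + 26
41: 15529 = 41·378 + 31
43: 15529 = 43·361 + 6
47: 15529 = 47·330 + 19
53: 15529 = 53·293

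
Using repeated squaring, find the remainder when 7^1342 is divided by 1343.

7^1 ≡ 7 (mod 1343)
7^2 ≡ 7^2 = 49 ≡ 49 (mod 1343)
7^4 ≡ 49^2 = 2401 ≡ 1058 (mod 1343)
7^8 ≡ 1058^2 = 1119364 ≡ 645 (mod 1343)
7^16 ≡ 645^2 = 416025 ≡ 1038 (mod 1343)
7^32 ≡ 1038^2 = 1077444 ≡ 358 (mod 1343)
7^64 ≡ 358^2 = 128164 ≡ 579 (mod 1343)
7^128 ≡ 579^2 = 335241 ≡ 834 (mod 1343)
7^256 ≡ 834^2 = 695556 ≡ 1225 (mod 1343)
7^512 ≡ 1225^2 = 1500625 ≡ 494 (mod 1343)
7^1024 ≡ 494^2 = 244036 ≡ 953 (mod 1343)
1342 = 1024 + 256 + 32 + 16 + 8 + 4 + 2 in binary powers of 2.
So 7^1342 ≡ 953 · 1225 · 358 · 1038 · 645 · 1058 · 49 ≡ 722 (mod 1343).
Since 722 ≠ 1, base 7 is a Fermat witness: 1343 is composite.

722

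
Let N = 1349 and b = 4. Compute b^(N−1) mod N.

4^1 ≡ 4 (mod 1349)
4^2 ≡ 4^2 = 16 ≡ 16 (mod 1349)
4^4 ≡ 16^2 = 256 ≡ 256 (mod 1349)
4^8 ≡ 256^2 = 65536 ≡ 784 (mod 1349)
4^16 ≡ 784^2 = 614656 ≡ 861 (mod 1349)
4^32 ≡ 861^2 = 741321 ≡ 720 (mod 1349)
4^64 ≡ 720^2 = 518400 ≡ 384 (mod 1349)
4^128 ≡ 384^2 = 147456 ≡ 415 (mod 1349)
4^256 ≡ 415^2 = 172225 ≡ 902 (mod 1349)
4^512 ≡ 902^2 = 813604 ≡ 157 (mod 1349)
4^1024 ≡ 157^2 = 24649 ≡ 367 (mod 1349)
1348 = 1024 + 256 + 64 + 4 in binary powers of 2.
So 4^1348 ≡ 367 · 902 · 384 · 256 ≡ 215 (mod 1349).
Since 215 ≠ 1, base 4 is a Fermat witness: 1349 is composite.

215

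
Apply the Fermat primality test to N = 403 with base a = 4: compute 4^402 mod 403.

326

4^1 ≡ 4 (mod 403)
4^2 ≡ 4^2 = 16 ≡ 16 (mod 403)
4^4 ≡ 16^2 = 256 ≡ 256 (mod 403)
4^8 ≡ 256^2 = 65536 ≡ 250 (mod 403)
4^16 ≡ 250^2 = 62500 ≡ 35 (mod 403)
4^32 ≡ 35^2 = 1225 ≡ 16 (mod 403)
4^64 ≡ 16^2 = 256 ≡ 256 (mod 403)
4^128 ≡ 256^2 = 65536 ≡ 250 (mod 403)
4^256 ≡ 250^2 = 62500 ≡ 35 (mod 403)
402 = 256 + 128 + 16 + 2 in binary powers of 2.
So 4^402 ≡ 35 · 250 · 35 · 16 ≡ 326 (mod 403).
Since 326 ≠ 1, base 4 is a Fermat witness: 403 is composite.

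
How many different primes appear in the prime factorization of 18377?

18377 = 17 · 1081
1081 = 23 · 47
18377 = 17 · 23 · 47, which has 3 distinct prime factors.

3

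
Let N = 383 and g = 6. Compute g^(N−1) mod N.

6^1 ≡ 6 (mod 383)
6^2 ≡ 6^2 = 36 ≡ 36 (mod 383)
6^4 ≡ 36^2 = 1296 ≡ 147 (mod 383)
6^8 ≡ 147^2 = 21609 ≡ 161 (mod 383)
6^16 ≡ 161^2 = 25921 ≡ 260 (mod 383)
6^32 ≡ 260^2 = 67600 ≡ 192 (mod 383)
6^64 ≡ 192^2 = 36864 ≡ 96 (mod 383)
6^128 ≡ 96^2 = 9216 ≡ 24 (mod 383)
6^256 ≡ 24^2 = 576 ≡ 193 (mod 383)
382 = 256 + 64 + 32 + 16 + 8 + 4 + 2 in binary powers of 2.
So 6^382 ≡ 193 · 96 · 192 · 260 · 161 · 147 · 36 ≡ 1 (mod 383).
Since the result is 1, base 6 gives no evidence that 383 is composite.

1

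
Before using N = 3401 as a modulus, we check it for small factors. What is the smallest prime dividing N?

3401 is odd.
Digit sum 8, not divisible by 3.
Ends in 1: not divisible by 5.
7: 3401 = 7·485 + 6
11: 3401 = 11·309 + 2
13: 3401 = 13·261 + 8
17: 3401 = 17·200 + 1
19: 3401 = 19·179

19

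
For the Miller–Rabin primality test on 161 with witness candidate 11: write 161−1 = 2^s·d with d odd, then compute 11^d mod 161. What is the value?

161 − 1 = 160 = 2^5 · 5, so d = 5.
11^1 ≡ 11 (mod 161)
11^2 ≡ 11^2 = 121 ≡ 121 (mod 161)
11^4 ≡ 121^2 = 14641 ≡ 151 (mod 161)
5 = 4 + 1 in binary powers of 2.
So 11^5 ≡ 151 · 11 ≡ 51 (mod 161).
Squaring chain: 51 → 25 → 142 → 39 → 72; never reaches −1, so base 11 is a Miller–Rabin witness that 161 is composite.

51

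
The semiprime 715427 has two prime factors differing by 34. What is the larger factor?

863

Since p = q + 34, we have 715427 = q(q + 34), so q² + 34q − 715427 = 0.
Discriminant: 34² + 4·715427 = 1156 + 2861708 = 2862864; √2862864 = 1692.
q = (−34 + 1692)/2 = 829, and p = q + 34 = 863.
Check: 829 · 863 = 715427.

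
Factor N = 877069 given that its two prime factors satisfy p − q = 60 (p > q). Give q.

907

Since p = q + 60, we have 877069 = q(q + 60), so q² + 60q − 877069 = 0.
Discriminant: 60² + 4·877069 = 3600 + 3508276 = 3511876; √3511876 = 1874.
q = (−60 + 1874)/2 = 907, and p = q + 60 = 967.
Check: 907 · 967 = 877069.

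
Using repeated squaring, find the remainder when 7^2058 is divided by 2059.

1567

7^1 ≡ 7 (mod 2059)
7^2 ≡ 7^2 = 49 ≡ 49 (mod 2059)
7^4 ≡ 49^2 = 2401 ≡ 342 (mod 2059)
7^8 ≡ 342^2 = 116964 ≡ 1660 (mod 2059)
7^16 ≡ 1660^2 = 2755600 ≡ 658 (mod 2059)
7^32 ≡ 658^2 = 432964 ≡ 574 (mod 2059)
7^64 ≡ 574^2 = 329476 ≡ 36 (mod 2059)
7^128 ≡ 36^2 = 1296 ≡ 1296 (mod 2059)
7^256 ≡ 1296^2 = 1679616 ≡ 1531 (mod 2059)
7^512 ≡ 1531^2 = 2343961 ≡ 819 (mod 2059)
7^1024 ≡ 819^2 = 670761 ≡ 1586 (mod 2059)
7^2048 ≡ 1586^2 = 2515396 ≡ 1357 (mod 2059)
2058 = 2048 + 8 + 2 in binary powers of 2.
So 7^2058 ≡ 1357 · 1660 · 49 ≡ 1567 (mod 2059).
Since 1567 ≠ 1, base 7 is a Fermat witness: 2059 is composite.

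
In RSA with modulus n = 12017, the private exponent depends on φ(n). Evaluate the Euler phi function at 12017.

11760

Factor: 12017 = 61 · 197.
φ(12017) = (61−1) · (197−1) = 60 · 196 = 11760.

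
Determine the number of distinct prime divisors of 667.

667 = 23 · 29
667 = 23 · 29, which has 2 distinct prime factors.

2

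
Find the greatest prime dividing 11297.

11297 = 11 · 1027
1027 = 13 · 79
79 is prime.
So 11297 = 11 · 13 · 79; the largest prime factor is 79.

79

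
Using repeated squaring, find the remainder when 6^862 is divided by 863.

6^1 ≡ 6 (mod 863)
6^2 ≡ 6^2 = 36 ≡ 36 (mod 863)
6^4 ≡ 36^2 = 1296 ≡ 433 (mod 863)
6^8 ≡ 433^2 = 187489 ≡ 218 (mod 863)
6^16 ≡ 218^2 = 47524 ≡ 59 (mod 863)
6^32 ≡ 59^2 = 3481 ≡ 29 (mod 863)
6^64 ≡ 29^2 = 841 ≡ 841 (mod 863)
6^128 ≡ 841^2 = 707281 ≡ 484 (mod 863)
6^256 ≡ 484^2 = 234256 ≡ 383 (mod 863)
6^512 ≡ 383^2 = 146689 ≡ 842 (mod 863)
862 = 512 + 256 + 64 + 16 + 8 + 4 + 2 in binary powers of 2.
So 6^862 ≡ 842 · 383 · 841 · 59 · 218 · 433 · 36 ≡ 1 (mod 863).
Since the result is 1, base 6 gives no evidence that 863 is composite.

1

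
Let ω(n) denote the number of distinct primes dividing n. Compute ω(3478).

3478 = 2 · 1739
1739 = 37 · 47
3478 = 2 · 37 · 47, which has 3 distinct prime factors.

3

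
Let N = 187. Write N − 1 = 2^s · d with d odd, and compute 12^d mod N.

133

187 − 1 = 186 = 2^1 · 93, so d = 93.
12^1 ≡ 12 (mod 187)
12^2 ≡ 12^2 = 144 ≡ 144 (mod 187)
12^4 ≡ 144^2 = 20736 ≡ 166 (mod 187)
12^8 ≡ 166^2 = 27556 ≡ 67 (mod 187)
12^16 ≡ 67^2 = 4489 ≡ 1 (mod 187)
12^32 ≡ 1^2 = 1 ≡ 1 (mod 187)
12^64 ≡ 1^2 = 1 ≡ 1 (mod 187)
93 = 64 + 16 + 8 + 4 + 1 in binary powers of 2.
So 12^93 ≡ 1 · 1 · 67 · 166 · 12 ≡ 133 (mod 187).
Squaring chain: 133; never reaches −1, so base 12 is a Miller–Rabin witness that 187 is composite.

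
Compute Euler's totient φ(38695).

Factor: 38695 = 5 · 71 · 109.
φ(38695) = (5−1) · (71−1) · (109−1) = 4 · 70 · 108 = 30240.

30240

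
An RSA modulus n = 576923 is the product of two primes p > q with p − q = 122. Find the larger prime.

823

Since p = q + 122, we have 576923 = q(q + 122), so q² + 122q − 576923 = 0.
Discriminant: 122² + 4·576923 = 14884 + 2307692 = 2322576; √2322576 = 1524.
q = (−122 + 1524)/2 = 701, and p = q + 122 = 823.
Check: 701 · 823 = 576923.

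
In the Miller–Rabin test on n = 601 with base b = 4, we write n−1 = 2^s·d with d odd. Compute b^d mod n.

1

601 − 1 = 600 = 2^3 · 75, so d = 75.
4^1 ≡ 4 (mod 601)
4^2 ≡ 4^2 = 16 ≡ 16 (mod 601)
4^4 ≡ 16^2 = 256 ≡ 256 (mod 601)
4^8 ≡ 256^2 = 65536 ≡ 27 (mod 601)
4^16 ≡ 27^2 = 729 ≡ 128 (mod 601)
4^32 ≡ 128^2 = 16384 ≡ 157 (mod 601)
4^64 ≡ 157^2 = 24649 ≡ 8 (mod 601)
75 = 64 + 8 + 2 + 1 in binary powers of 2.
So 4^75 ≡ 8 · 27 · 16 · 4 ≡ 1 (mod 601).
Since 4^d ≡ 1 (mod 601), base 4 does not prove 601 composite.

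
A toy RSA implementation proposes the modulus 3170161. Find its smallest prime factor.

41

3170161 is odd.
Digit sum 19, not divisible by 3.
Ends in 1: not divisible by 5.
7: 3170161 = 7·452880 + 1
11: 3170161 = 11·288196 + 5
13: 3170161 = 13·243858 + 7
17: 3170161 = 17·186480 + 1
19: 3170161 = 19·166850 + 11
23: 3170161 = 23·137833 + 2
29: 3170161 = 29·109315 + 26
31: 3170161 = 31·102263 + 8
37: 3170161 = 37·85680 + 1
41: 3170161 = 41·77321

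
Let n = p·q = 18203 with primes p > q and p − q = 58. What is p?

Since p = q + 58, we have 18203 = q(q + 58), so q² + 58q − 18203 = 0.
Discriminant: 58² + 4·18203 = 3364 + 72812 = 76176; √76176 = 276.
q = (−58 + 276)/2 = 109, and p = q + 58 = 167.
Check: 109 · 167 = 18203.

167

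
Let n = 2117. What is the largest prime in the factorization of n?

73

2117 = 29 · 73
73 is prime.
So 2117 = 29 · 73; the largest prime factor is 73.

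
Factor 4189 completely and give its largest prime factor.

71

4189 = 59 · 71
71 is prime.
So 4189 = 59 · 71; the largest prime factor is 71.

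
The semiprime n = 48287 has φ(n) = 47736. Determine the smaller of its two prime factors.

φ(n) = (p−1)(q−1) = n − (p+q) + 1, so p + q = 48287 − 47736 + 1 = 552.
p and q are the roots of t² − 552t + 48287 = 0.
Discriminant: 552² − 4·48287 = 304704 − 193148 = 111556; √111556 = 334.
q = (552 − 334)/2 = 109, p = (552 + 334)/2 = 443.
Check: 109 · 443 = 48287.

109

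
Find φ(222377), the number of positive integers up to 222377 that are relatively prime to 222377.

Factor: 222377 = 17 · 103 · 127.
φ(222377) = (17−1) · (103−1) · (127−1) = 16 · 102 · 126 = 205632.

205632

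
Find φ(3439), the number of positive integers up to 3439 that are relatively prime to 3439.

Factor: 3439 = 19 · 181.
φ(3439) = (19−1) · (181−1) = 18 · 180 = 3240.

3240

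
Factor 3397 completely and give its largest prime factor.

79

3397 = 43 · 79
79 is prime.
So 3397 = 43 · 79; the largest prime factor is 79.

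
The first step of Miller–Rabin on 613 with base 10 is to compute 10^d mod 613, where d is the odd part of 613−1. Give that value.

613 − 1 = 612 = 2^2 · 153, so d = 153.
10^1 ≡ 10 (mod 613)
10^2 ≡ 10^2 = 100 ≡ 100 (mod 613)
10^4 ≡ 100^2 = 10000 ≡ 192 (mod 613)
10^8 ≡ 192^2 = 36864 ≡ 84 (mod 613)
10^16 ≡ 84^2 = 7056 ≡ 313 (mod 613)
10^32 ≡ 313^2 = 97969 ≡ 502 (mod 613)
10^64 ≡ 502^2 = 252004 ≡ 61 (mod 613)
10^128 ≡ 61^2 = 3721 ≡ 43 (mod 613)
153 = 128 + 16 + 8 + 1 in binary powers of 2.
So 10^153 ≡ 43 · 313 · 84 · 10 ≡ 1 (mod 613).
Since 10^d ≡ 1 (mod 613), base 10 does not prove 613 composite.

1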